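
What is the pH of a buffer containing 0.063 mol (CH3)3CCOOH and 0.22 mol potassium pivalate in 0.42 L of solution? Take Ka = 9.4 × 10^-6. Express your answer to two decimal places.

pH = 5.57

pKa = −log(9.4 × 10^-6) = 5.027
Henderson–Hasselbalch: pH = pKa + log([(CH3)3CCOO-]/[(CH3)3CCOOH]) = 5.027 + log(0.22/0.063)
pH = 5.027 + (+0.543) = 5.57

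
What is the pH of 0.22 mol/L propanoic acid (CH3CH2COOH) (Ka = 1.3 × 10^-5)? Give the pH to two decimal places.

pH = 2.77

CH3CH2COOH ⇌ CH3CH2COO- + H+
From the ICE table, Ka = [H+]²/(0.22 − [H+]) = 1.3 × 10^-5.
Since Ka ≪ C₀, [H+] ≈ √(Ka·C₀) = 1.69 × 10^-3 M.
([H+]/C₀ = 0.77% < 5%, so the approximation holds.)
pH = −log(1.69 × 10^-3) = 2.77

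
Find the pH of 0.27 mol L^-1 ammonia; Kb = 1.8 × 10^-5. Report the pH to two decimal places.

pH = 11.34

NH3 + H2O ⇌ NH4+ + OH-
From the ICE table, Kb = [OH-]²/(0.27 − [OH-]) = 1.8 × 10^-5.
Since Kb ≪ C₀, [OH-] ≈ √(Kb·C₀) = 2.20 × 10^-3 M.
pOH = −log(2.20 × 10^-3) = 2.66; pH = 14.00 − 2.66 = 11.34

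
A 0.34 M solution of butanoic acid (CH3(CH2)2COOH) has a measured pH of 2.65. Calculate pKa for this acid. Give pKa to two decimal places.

pKa = 4.83

[H+] = 10^(-2.65) = 2.24 × 10^-3 M
At equilibrium [HA] = 0.34 − 2.24 × 10^-3 = 3.38 × 10^-1 M
Ka = [H+][A-]/[HA] = (2.24 × 10^-3)² / 3.38 × 10^-1 = 1.48 × 10^-5
pKa = -log(1.48 × 10^-5) = 4.83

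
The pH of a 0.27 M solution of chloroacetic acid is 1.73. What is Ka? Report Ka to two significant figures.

[H+] = 10^(-1.73) = 1.86 × 10^-2 M
At equilibrium [HA] = 0.27 − 1.86 × 10^-2 = 2.51 × 10^-1 M
Ka = [H+][A-]/[HA] = (1.86 × 10^-2)² / 2.51 × 10^-1 = 1.4 × 10^-3

Ka = 1.4 × 10^-3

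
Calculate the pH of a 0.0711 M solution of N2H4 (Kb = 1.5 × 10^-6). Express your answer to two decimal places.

pH = 10.51

N2H4 + H2O ⇌ N2H5+ + OH-
Let x = [OH-] at equilibrium. Kb = x²/(0.0711 − x).
Assume x ≪ 0.0711: x ≈ √(1.5 × 10^-6 × 0.0711) = 3.27 × 10^-4 M
pOH = −log(3.27 × 10^-4) = 3.49; pH = 14.00 − 3.49 = 10.51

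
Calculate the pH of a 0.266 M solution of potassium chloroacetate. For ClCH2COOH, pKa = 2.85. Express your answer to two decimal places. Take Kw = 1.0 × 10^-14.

ClCH2COO- is the conjugate base of the weak acid ClCH2COOH.
Ka = 10^(−2.85) = 1.41 × 10^-3
Kb = Kw/Ka = 1.0×10^-14 / 1.41 × 10^-3 = 7.09 × 10^-12
Let x = [OH-] at equilibrium. Kb = x²/(0.266 − x).
Assume x ≪ 0.266: x ≈ √(7.09 × 10^-12 × 0.266) = 1.37 × 10^-6 M
pOH = −log(1.37 × 10^-6) = 5.86; pH = 14.00 − 5.86 = 8.14

pH = 8.14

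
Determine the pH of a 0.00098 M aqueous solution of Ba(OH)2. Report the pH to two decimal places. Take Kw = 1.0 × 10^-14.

pH = 11.29

Ba(OH)2 is a strong base (each formula unit releases 2 OH-); [OH-] = 0.00196 M.
pOH = -log(0.00196) = 2.71
pH = 14.00 - 2.71 = 11.29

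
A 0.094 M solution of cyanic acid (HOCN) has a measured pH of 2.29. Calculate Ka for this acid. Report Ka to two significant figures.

[H+] = 10^(-2.29) = 5.13 × 10^-3 M
At equilibrium [HA] = 0.094 − 5.13 × 10^-3 = 8.89 × 10^-2 M
Ka = [H+][A-]/[HA] = (5.13 × 10^-3)² / 8.89 × 10^-2 = 3.0 × 10^-4

Ka = 3.0 × 10^-4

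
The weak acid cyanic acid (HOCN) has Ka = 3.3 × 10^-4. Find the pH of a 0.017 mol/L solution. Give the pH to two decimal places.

pH = 2.66

HOCN ⇌ OCN- + H+
From the ICE table, Ka = x²/(0.017 − x) = 3.3 × 10^-4.
The 5% rule fails; solving x² + Ka·x − Ka·C₀ = 0 exactly:
x = (−Ka + √(Ka² + 4·Ka·C₀))/2 = 2.21 × 10^-3 M
pH = −log(2.21 × 10^-3) = 2.66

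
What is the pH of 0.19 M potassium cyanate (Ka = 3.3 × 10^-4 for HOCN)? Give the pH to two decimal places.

pH = 8.38

OCN- is the conjugate base of the weak acid HOCN.
Kb = Kw/Ka = 1.0×10^-14 / 3.3 × 10^-4 = 3.03 × 10^-11
From the ICE table, Kb = [OH-]²/(0.19 − [OH-]) = 3.03 × 10^-11.
Assume [OH-] ≪ 0.19: [OH-] ≈ √(3.03 × 10^-11 × 0.19) = 2.40 × 10^-6 M
Check: 0.0013% ionized — well under 5%, approximation valid.
pOH = −log(2.40 × 10^-6) = 5.62; pH = 14.00 − 5.62 = 8.38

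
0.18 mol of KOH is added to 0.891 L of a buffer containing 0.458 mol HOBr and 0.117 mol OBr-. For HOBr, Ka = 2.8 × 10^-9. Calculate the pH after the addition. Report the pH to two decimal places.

OH- converts HOBr to OBr-: HOBr → 0.278 mol, OBr- → 0.297 mol.
pKa = −log(2.8 × 10^-9) = 8.553
pH = pKa + log([A⁻]/[HA]) = 8.553 + log(0.297/0.278) = 8.553 +0.029

pH = 8.58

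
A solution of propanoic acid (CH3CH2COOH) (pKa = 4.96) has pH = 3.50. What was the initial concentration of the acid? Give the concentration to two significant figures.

C₀ = 9.4 × 10^-3 M

[H+] = 10^(-3.50) = 3.16 × 10^-4 M = x
Ka = 10^(−4.96) = 1.10 × 10^-5
Ka = x²/(C₀ − x) ⇒ C₀ = x + x²/Ka
C₀ = 3.16 × 10^-4 + (3.16 × 10^-4)²/(1.10 × 10^-5) = 9.39 × 10^-3 M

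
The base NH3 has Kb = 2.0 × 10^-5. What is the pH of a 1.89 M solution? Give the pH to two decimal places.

NH3 + H2O ⇌ NH4+ + OH-
Kb = [OH-]²/(1.89 − [OH-]) = 2.0 × 10^-5
Assume [OH-] ≪ 1.89: [OH-] ≈ √(2.0 × 10^-5 × 1.89) = 6.15 × 10^-3 M
pOH = −log(6.15 × 10^-3) = 2.21; pH = 14.00 − 2.21 = 11.79

pH = 11.79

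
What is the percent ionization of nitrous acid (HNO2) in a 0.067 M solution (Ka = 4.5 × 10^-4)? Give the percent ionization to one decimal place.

HNO2 ⇌ NO2- + H+; let x = [H+] at equilibrium.
Solve x² + 0.00045x − 3.02e-05 = 0 → x = 5.27 × 10^-3 M
% ionization = x/C₀ × 100% = 5.27 × 10^-3/0.067 × 100% = 7.9%

7.9%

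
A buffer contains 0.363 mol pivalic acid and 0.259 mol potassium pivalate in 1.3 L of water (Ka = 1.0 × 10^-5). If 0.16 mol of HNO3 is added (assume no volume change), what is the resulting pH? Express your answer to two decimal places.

pH = 4.28

Added H+ converts (CH3)3CCOO- to (CH3)3CCOOH: (CH3)3CCOOH → 0.523 mol, (CH3)3CCOO- → 0.099 mol.
pKa = −log(1.0 × 10^-5) = 5.000
pH = pKa + log([A⁻]/[HA]) = 5.000 + log(0.099/0.523) = 5.000 -0.723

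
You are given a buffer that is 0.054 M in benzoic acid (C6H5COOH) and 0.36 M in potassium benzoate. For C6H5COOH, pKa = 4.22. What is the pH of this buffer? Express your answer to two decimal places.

pH = 5.04

Using pH = pKa + log([base]/[acid]) with [base]/[acid] = 0.36/0.054:
pH = 4.22 + (+0.824) = 5.04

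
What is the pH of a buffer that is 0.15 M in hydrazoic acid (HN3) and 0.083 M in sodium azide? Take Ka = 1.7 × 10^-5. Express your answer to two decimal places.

pKa = −log(1.7 × 10^-5) = 4.770
Using pH = pKa + log([base]/[acid]) with [base]/[acid] = 0.083/0.15:
pH = 4.770 + (-0.257) = 4.51

pH = 4.51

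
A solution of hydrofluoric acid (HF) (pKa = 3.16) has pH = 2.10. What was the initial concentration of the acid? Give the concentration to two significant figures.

C₀ = 9.9 × 10^-2 M

[H+] = 10^(-2.10) = 7.94 × 10^-3 M = x
Ka = 10^(−3.16) = 6.92 × 10^-4
Ka = x²/(C₀ − x) ⇒ C₀ = x + x²/Ka
C₀ = 7.94 × 10^-3 + (7.94 × 10^-3)²/(6.92 × 10^-4) = 9.90 × 10^-2 M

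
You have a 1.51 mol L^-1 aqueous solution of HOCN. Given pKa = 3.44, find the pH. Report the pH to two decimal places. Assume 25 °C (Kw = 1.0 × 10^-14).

pH = 1.63

HOCN ⇌ OCN- + H+
Ka = 10^(−3.44) = 3.63 × 10^-4
Let x = [H+] at equilibrium. Ka = x²/(1.51 − x).
Neglecting x in the denominator: x = √(3.63 × 10^-4 × 1.51) = 2.34 × 10^-2 M
Check: 1.6% ionized — well under 5%, approximation valid.
pH = −log(2.34 × 10^-2) = 1.63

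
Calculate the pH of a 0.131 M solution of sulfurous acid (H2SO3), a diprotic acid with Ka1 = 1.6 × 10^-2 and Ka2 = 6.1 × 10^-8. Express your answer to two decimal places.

Ka1 ≫ Ka2, so treat the first dissociation as the only significant source of H+.
Ka1 = x²/(0.131 − x) = 1.6 × 10^-2
Solving the quadratic: x = (−Ka1 + √(Ka1² + 4·Ka1·C₀))/2 = 3.85 × 10^-2 M
pH = −log(3.85 × 10^-2) = 1.41

pH = 1.41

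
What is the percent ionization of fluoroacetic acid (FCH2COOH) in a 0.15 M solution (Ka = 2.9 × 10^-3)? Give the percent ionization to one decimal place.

FCH2COOH ⇌ FCH2COO- + H+; let x = [H+] at equilibrium.
Ka = x²/(C₀ − x); solving the quadratic gives x = 1.95 × 10^-2 M.
% ionization = x/C₀ × 100% = 1.95 × 10^-2/0.15 × 100% = 13.0%

13.0%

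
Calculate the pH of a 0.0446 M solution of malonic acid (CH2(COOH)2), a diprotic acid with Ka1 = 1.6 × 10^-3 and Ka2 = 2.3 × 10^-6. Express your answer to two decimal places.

Since Ka1 ≫ Ka2, the first ionization dominates [H+].
Ka1 = x²/(0.0446 − x) = 1.6 × 10^-3
Solving the quadratic: x = (−Ka1 + √(Ka1² + 4·Ka1·C₀))/2 = 7.69 × 10^-3 M
pH = −log(7.69 × 10^-3) = 2.11

pH = 2.11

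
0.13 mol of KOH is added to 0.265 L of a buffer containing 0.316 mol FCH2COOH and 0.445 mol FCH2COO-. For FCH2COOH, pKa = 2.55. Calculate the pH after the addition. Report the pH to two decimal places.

After neutralization: n(FCH2COOH) = 0.186 mol, n(FCH2COO-) = 0.575 mol.
pH = pKa + log([A⁻]/[HA]) = 2.55 + log(0.575/0.186) = 2.55 +0.490

pH = 3.04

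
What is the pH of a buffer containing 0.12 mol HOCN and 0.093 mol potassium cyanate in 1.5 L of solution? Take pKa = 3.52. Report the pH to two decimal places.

pH = 3.41

Henderson–Hasselbalch: pH = pKa + log([OCN-]/[HOCN]) = 3.52 + log(0.093/0.12)
pH = 3.52 + (-0.111) = 3.41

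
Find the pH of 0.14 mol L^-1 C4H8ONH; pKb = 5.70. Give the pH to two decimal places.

pH = 10.72

C4H8ONH + H2O ⇌ C4H8ONH2+ + OH-
Kb = 10^(−5.70) = 2.00 × 10^-6
Kb = [OH-]²/(0.14 − [OH-]) = 2.00 × 10^-6
Assume [OH-] ≪ 0.14: [OH-] ≈ √(2.00 × 10^-6 × 0.14) = 5.29 × 10^-4 M
Check: 0.38% ionized — well under 5%, approximation valid.
pOH = 3.28, so pH = 14.00 − pOH = 10.72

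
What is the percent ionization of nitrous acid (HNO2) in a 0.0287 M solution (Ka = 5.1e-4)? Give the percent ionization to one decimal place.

HNO2 ⇌ NO2- + H+; let x = [H+] at equilibrium.
Ka = x²/(C₀ − x); solving the quadratic gives x = 3.58 × 10^-3 M.
Fraction ionized = 3.58 × 10^-3 / 0.0287 = 0.1247 → 12.5%

12.5%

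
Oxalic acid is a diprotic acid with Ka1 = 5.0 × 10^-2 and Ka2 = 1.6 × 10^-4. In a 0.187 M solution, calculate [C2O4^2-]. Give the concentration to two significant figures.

1.6 × 10^-4 M

First ionization gives [H+] ≈ [HC2O4-] = 7.49 × 10^-2 M.
Second step: Ka2 = [H+][C2O4^2-]/[HC2O4-] ≈ [C2O4^2-] (since [H+] ≈ [HC2O4-]).
So [C2O4^2-] ≈ Ka2.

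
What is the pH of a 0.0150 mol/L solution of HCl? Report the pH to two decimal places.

HCl is a strong acid and dissociates completely, so [H+] = 0.0150 M.
pH = -log(0.015) = 1.82

pH = 1.82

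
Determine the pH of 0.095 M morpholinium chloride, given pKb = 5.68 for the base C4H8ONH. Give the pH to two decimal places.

pH = 4.67

C4H8ONH2+ is the conjugate acid of the weak base C4H8ONH.
Kb = 10^(−5.68) = 2.09 × 10^-6
Ka = Kw/Kb = 1.0×10^-14 / 2.09 × 10^-6 = 4.78 × 10^-9
Ka = [H+]²/(0.095 − [H+]) = 4.78 × 10^-9
Neglecting [H+] in the denominator: [H+] = √(4.78 × 10^-9 × 0.095) = 2.13 × 10^-5 M
([H+]/C₀ = 0.022% < 5%, so the approximation holds.)
pH = −log(2.13 × 10^-5) = 4.67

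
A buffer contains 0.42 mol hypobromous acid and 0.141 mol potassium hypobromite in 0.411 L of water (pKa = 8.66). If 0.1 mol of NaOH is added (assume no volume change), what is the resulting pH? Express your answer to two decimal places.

pH = 8.54

After neutralization: n(HOBr) = 0.32 mol, n(OBr-) = 0.241 mol.
pH = pKa + log([A⁻]/[HA]) = 8.66 + log(0.241/0.32) = 8.66 -0.123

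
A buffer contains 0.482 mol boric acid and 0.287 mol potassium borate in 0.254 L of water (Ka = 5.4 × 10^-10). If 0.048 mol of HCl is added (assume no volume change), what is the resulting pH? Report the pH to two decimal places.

pH = 8.92

Added H+ converts B(OH)4- to B(OH)3: B(OH)3 → 0.53 mol, B(OH)4- → 0.239 mol.
pKa = −log(5.4 × 10^-10) = 9.268
pH = pKa + log(n_B(OH)4-/n_B(OH)3) = 9.268 + log(0.239/0.53) = 9.268 + (-0.346)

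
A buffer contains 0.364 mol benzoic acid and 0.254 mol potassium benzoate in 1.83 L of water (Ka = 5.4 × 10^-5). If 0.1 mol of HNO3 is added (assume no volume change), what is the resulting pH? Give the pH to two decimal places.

Added H+ converts C6H5COO- to C6H5COOH: C6H5COOH → 0.464 mol, C6H5COO- → 0.154 mol.
pKa = −log(5.4 × 10^-5) = 4.268
Henderson–Hasselbalch with mole ratio 0.154/0.464: pH = 4.268 + (-0.479)

pH = 3.79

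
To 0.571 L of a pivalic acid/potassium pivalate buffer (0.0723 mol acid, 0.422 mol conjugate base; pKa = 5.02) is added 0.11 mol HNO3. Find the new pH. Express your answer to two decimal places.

Added H+ converts (CH3)3CCOO- to (CH3)3CCOOH: (CH3)3CCOOH → 0.182 mol, (CH3)3CCOO- → 0.312 mol.
Henderson–Hasselbalch with mole ratio 0.312/0.182: pH = 5.02 + (+0.234)

pH = 5.25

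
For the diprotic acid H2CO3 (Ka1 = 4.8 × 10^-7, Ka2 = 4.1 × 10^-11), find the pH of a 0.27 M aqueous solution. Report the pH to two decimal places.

pH = 3.44

Since Ka1 ≫ Ka2, the first ionization dominates [H+].
Ka1 = x²/(0.27 − x) = 4.8 × 10^-7
x ≈ √(4.8 × 10^-7 × 0.27) = 3.60 × 10^-4 M
pH = −log(3.60 × 10^-4) = 3.44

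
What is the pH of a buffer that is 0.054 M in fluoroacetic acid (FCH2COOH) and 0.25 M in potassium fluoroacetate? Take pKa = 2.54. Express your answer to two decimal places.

pH = 3.21

Henderson–Hasselbalch: pH = pKa + log([FCH2COO-]/[FCH2COOH]) = 2.54 + log(0.25/0.054)
pH = 2.54 + (+0.666) = 3.21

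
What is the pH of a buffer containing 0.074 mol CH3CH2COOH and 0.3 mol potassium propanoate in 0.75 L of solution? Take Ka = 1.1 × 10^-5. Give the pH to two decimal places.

pKa = −log(1.1 × 10^-5) = 4.959
Using pH = pKa + log([base]/[acid]) with [base]/[acid] = 0.3/0.074:
pH = 4.959 + (+0.608) = 5.57

pH = 5.57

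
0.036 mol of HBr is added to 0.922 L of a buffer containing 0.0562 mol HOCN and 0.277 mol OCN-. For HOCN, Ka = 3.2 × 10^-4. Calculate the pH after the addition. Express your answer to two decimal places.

pH = 3.91

After neutralization: n(HOCN) = 0.0922 mol, n(OCN-) = 0.241 mol.
pKa = −log(3.2 × 10^-4) = 3.495
Henderson–Hasselbalch with mole ratio 0.241/0.0922: pH = 3.495 + (+0.417)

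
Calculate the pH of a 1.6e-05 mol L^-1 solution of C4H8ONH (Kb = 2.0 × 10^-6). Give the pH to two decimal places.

C4H8ONH + H2O ⇌ C4H8ONH2+ + OH-
Kb = x²/(1.6e-05 − x) = 2.0 × 10^-6
The 5% rule fails; solving x² + Kb·x − Kb·C₀ = 0 exactly:
x = [−2e-06 + √(2e-06² + 1.28e-10)]/2 = 4.74 × 10^-6 M
pOH = −log(4.74 × 10^-6) = 5.32; pH = 14.00 − 5.32 = 8.68

pH = 8.68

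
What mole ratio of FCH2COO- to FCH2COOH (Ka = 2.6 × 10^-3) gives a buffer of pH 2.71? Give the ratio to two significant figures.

ratio = 1.3

pKa = -log(2.6 × 10^-3) = 2.585
pH = pKa + log(r) ⇒ log(r) = 2.71 − 2.585 = +0.125
r = [FCH2COO-]/[FCH2COOH] = 10^(+0.125) = 1.33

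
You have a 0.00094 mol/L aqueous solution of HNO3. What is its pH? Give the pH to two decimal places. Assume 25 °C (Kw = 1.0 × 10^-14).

pH = 3.03

HNO3 is a strong acid and dissociates completely, so [H+] = 0.00094 M.
pH = -log(0.00094) = 3.03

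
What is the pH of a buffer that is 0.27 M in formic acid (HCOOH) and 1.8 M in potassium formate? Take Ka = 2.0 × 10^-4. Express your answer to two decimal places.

pKa = −log(2.0 × 10^-4) = 3.699
pH = pKa + log([A⁻]/[HA]) = 3.699 + log(1.8/0.27)
pH = 3.699 + (+0.824) = 4.52

pH = 4.52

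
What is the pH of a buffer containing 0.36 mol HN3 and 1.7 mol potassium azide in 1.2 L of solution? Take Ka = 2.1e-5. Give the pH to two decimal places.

pKa = −log(2.1 × 10^-5) = 4.678
pH = pKa + log([A⁻]/[HA]) = 4.678 + log(1.7/0.36)
pH = 4.678 + (+0.674) = 5.35

pH = 5.35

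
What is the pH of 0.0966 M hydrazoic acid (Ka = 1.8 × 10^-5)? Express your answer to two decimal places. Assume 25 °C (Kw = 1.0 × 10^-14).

HN3 ⇌ N3- + H+
Let x = [H+] at equilibrium. Ka = x²/(0.0966 − x).
Since Ka ≪ C₀, x ≈ √(Ka·C₀) = 1.32 × 10^-3 M.
(x/C₀ = 1.4% < 5%, so the approximation holds.)
pH = −log[H+] = −log(1.32 × 10^-3) = 2.88

pH = 2.88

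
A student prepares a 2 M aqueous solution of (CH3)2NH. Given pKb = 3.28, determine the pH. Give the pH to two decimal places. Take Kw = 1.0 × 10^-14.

(CH3)2NH + H2O ⇌ (CH3)2NH2+ + OH-
Kb = 10^(−3.28) = 5.25 × 10^-4
From the ICE table, Kb = [OH-]²/(2 − [OH-]) = 5.25 × 10^-4.
Since Kb ≪ C₀, [OH-] ≈ √(Kb·C₀) = 3.24 × 10^-2 M.
([OH-]/C₀ = 1.6% < 5%, so the approximation holds.)
pOH = −log(3.24 × 10^-2) = 1.49; pH = 14.00 − 1.49 = 12.51

pH = 12.51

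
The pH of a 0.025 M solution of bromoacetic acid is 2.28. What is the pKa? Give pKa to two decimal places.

[H+] = 10^(-2.28) = 5.25 × 10^-3 M
At equilibrium [HA] = 0.025 − 5.25 × 10^-3 = 1.98 × 10^-2 M
Ka = [H+][A-]/[HA] = (5.25 × 10^-3)² / 1.98 × 10^-2 = 1.39 × 10^-3
pKa = -log(1.39 × 10^-3) = 2.86

pKa = 2.86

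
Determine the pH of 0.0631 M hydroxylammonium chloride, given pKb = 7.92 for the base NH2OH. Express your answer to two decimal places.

pH = 3.64

NH3OH+ is the conjugate acid of the weak base NH2OH.
Kb = 10^(−7.92) = 1.20 × 10^-8
Ka = Kw/Kb = 1.0×10^-14 / 1.20 × 10^-8 = 8.33 × 10^-7
Ka = [H+]²/(0.0631 − [H+]) = 8.33 × 10^-7
Neglecting [H+] in the denominator: [H+] = √(8.33 × 10^-7 × 0.0631) = 2.29 × 10^-4 M
pH = −log(2.29 × 10^-4) = 3.64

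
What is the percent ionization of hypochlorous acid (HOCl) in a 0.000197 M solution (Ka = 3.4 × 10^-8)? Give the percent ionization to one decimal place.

1.3%

HOCl ⇌ OCl- + H+; let x = [H+] at equilibrium.
x ≈ √(Ka·C₀) = √(3.4 × 10^-8 × 0.000197) = 2.59 × 10^-6 M
% ionization = x/C₀ × 100% = 2.59 × 10^-6/0.000197 × 100% = 1.3%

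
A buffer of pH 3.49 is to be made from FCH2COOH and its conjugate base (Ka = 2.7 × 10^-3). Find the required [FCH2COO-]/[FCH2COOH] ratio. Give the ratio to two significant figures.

ratio = 8.3

pKa = -log(2.7 × 10^-3) = 2.569
pH = pKa + log(r) ⇒ log(r) = 3.49 − 2.569 = +0.921
r = [FCH2COO-]/[FCH2COOH] = 10^(+0.921) = 8.34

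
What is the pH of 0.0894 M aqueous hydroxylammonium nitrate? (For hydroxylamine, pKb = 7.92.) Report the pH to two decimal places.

pH = 3.56

NH3OH+ is the conjugate acid of the weak base NH2OH.
Kb = 10^(−7.92) = 1.20 × 10^-8
Ka = Kw/Kb = 1.0×10^-14 / 1.20 × 10^-8 = 8.33 × 10^-7
Let x = [H+] at equilibrium. Ka = x²/(0.0894 − x).
Since Ka ≪ C₀, x ≈ √(Ka·C₀) = 2.73 × 10^-4 M.
(x/C₀ = 0.31% < 5%, so the approximation holds.)
pH = −log(2.73 × 10^-4) = 3.56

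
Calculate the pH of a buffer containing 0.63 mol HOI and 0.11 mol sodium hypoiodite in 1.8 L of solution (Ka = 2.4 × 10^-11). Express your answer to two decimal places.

pKa = −log(2.4 × 10^-11) = 10.620
Henderson–Hasselbalch: pH = pKa + log([OI-]/[HOI]) = 10.620 + log(0.11/0.63)
pH = 10.620 + (-0.758) = 9.86

pH = 9.86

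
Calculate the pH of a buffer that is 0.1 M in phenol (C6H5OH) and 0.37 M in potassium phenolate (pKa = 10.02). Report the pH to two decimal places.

pH = pKa + log([A⁻]/[HA]) = 10.02 + log(0.37/0.1)
pH = 10.02 + (+0.568) = 10.59

pH = 10.59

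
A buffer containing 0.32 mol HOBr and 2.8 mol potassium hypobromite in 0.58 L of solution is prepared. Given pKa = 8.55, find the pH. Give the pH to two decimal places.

Henderson–Hasselbalch: pH = pKa + log([OBr-]/[HOBr]) = 8.55 + log(2.8/0.32)
pH = 8.55 + (+0.942) = 9.49

pH = 9.49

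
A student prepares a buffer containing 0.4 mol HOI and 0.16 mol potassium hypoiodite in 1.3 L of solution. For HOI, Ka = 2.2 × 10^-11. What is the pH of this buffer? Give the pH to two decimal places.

pH = 10.26

pKa = −log(2.2 × 10^-11) = 10.658
Using pH = pKa + log([base]/[acid]) with [base]/[acid] = 0.16/0.4:
pH = 10.658 + (-0.398) = 10.26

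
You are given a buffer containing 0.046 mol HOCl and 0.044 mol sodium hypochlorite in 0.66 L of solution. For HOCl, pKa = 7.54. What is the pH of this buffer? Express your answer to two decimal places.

Henderson–Hasselbalch: pH = pKa + log([OCl-]/[HOCl]) = 7.54 + log(0.044/0.046)
pH = 7.54 + (-0.019) = 7.52

pH = 7.52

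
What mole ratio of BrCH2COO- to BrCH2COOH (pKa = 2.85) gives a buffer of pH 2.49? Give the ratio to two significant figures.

pH = pKa + log(r) ⇒ log(r) = 2.49 − 2.85 = -0.36
r = [BrCH2COO-]/[BrCH2COOH] = 10^(-0.36) = 0.437

ratio = 0.44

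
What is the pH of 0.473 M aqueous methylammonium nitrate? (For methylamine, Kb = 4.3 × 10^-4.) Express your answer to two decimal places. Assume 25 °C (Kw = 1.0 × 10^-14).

pH = 5.48

CH3NH3+ is the conjugate acid of the weak base CH3NH2.
Ka = Kw/Kb = 1.0×10^-14 / 4.3 × 10^-4 = 2.33 × 10^-11
From the ICE table, Ka = [H+]²/(0.473 − [H+]) = 2.33 × 10^-11.
Assume [H+] ≪ 0.473: [H+] ≈ √(2.33 × 10^-11 × 0.473) = 3.32 × 10^-6 M
pH = −log(3.32 × 10^-6) = 5.48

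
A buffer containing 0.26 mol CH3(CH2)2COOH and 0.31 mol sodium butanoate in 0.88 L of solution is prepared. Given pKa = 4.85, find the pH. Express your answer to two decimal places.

pH = 4.93

Using pH = pKa + log([base]/[acid]) with [base]/[acid] = 0.31/0.26:
pH = 4.85 + (+0.076) = 4.93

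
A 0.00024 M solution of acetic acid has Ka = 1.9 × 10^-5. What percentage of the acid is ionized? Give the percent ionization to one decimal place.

CH3COOH ⇌ CH3COO- + H+; let x = [H+] at equilibrium.
Solve x² + 1.9e-05x − 4.56e-09 = 0 → x = 5.87 × 10^-5 M
Fraction ionized = 5.87 × 10^-5 / 0.00024 = 0.2446 → 24.5%

24.5%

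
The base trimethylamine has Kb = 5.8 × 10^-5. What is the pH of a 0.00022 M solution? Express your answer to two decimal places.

pH = 9.94

(CH3)3N + H2O ⇌ (CH3)3NH+ + OH-
From the ICE table, Kb = x²/(0.00022 − x) = 5.8 × 10^-5.
The 5% rule fails; solving x² + Kb·x − Kb·C₀ = 0 exactly:
x = (−Kb + √(Kb² + 4·Kb·C₀))/2 = 8.76 × 10^-5 M
pOH = 4.06, so pH = 14.00 − pOH = 9.94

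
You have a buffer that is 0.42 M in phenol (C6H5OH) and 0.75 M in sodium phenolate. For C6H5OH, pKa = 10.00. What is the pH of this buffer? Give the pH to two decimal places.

Henderson–Hasselbalch: pH = pKa + log([C6H5O-]/[C6H5OH]) = 10.00 + log(0.75/0.42)
pH = 10.00 + (+0.252) = 10.25

pH = 10.25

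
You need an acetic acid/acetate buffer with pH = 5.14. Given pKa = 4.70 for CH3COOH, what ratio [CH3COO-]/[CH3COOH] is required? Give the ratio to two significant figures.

ratio = 2.8

pH = pKa + log(r) ⇒ log(r) = 5.14 − 4.70 = +0.44
r = [CH3COO-]/[CH3COOH] = 10^(+0.44) = 2.75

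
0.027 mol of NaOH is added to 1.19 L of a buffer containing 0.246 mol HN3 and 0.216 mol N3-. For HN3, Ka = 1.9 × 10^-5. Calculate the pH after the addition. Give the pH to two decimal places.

OH- converts HN3 to N3-: HN3 → 0.219 mol, N3- → 0.243 mol.
pKa = −log(1.9 × 10^-5) = 4.721
pH = pKa + log(n_N3-/n_HN3) = 4.721 + log(0.243/0.219) = 4.721 + (+0.045)

pH = 4.77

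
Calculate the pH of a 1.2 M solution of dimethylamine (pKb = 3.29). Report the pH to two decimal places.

pH = 12.39

(CH3)2NH + H2O ⇌ (CH3)2NH2+ + OH-
Kb = 10^(−3.29) = 5.13 × 10^-4
From the ICE table, Kb = x²/(1.2 − x) = 5.13 × 10^-4.
Since Kb ≪ C₀, x ≈ √(Kb·C₀) = 2.48 × 10^-2 M.
(x/C₀ = 2.1% < 5%, so the approximation holds.)
pOH = 1.61, so pH = 14.00 − pOH = 12.39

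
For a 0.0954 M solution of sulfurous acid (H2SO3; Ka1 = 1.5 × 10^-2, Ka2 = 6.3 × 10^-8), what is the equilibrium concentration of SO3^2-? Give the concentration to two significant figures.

First ionization gives [H+] ≈ [HSO3-] = 3.11 × 10^-2 M.
Second step: Ka2 = [H+][SO3^2-]/[HSO3-] ≈ [SO3^2-] (since [H+] ≈ [HSO3-]).
So [SO3^2-] ≈ Ka2.

6.3 × 10^-8 M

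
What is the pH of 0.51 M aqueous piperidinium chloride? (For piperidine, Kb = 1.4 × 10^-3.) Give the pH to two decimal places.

pH = 5.72

C5H10NH2+ is the conjugate acid of the weak base C5H10NH.
Ka = Kw/Kb = 1.0×10^-14 / 1.4 × 10^-3 = 7.14 × 10^-12
Let x = [H+] at equilibrium. Ka = x²/(0.51 − x).
Since Ka ≪ C₀, x ≈ √(Ka·C₀) = 1.91 × 10^-6 M.
Check: 0.00037% ionized — well under 5%, approximation valid.
pH = −log(1.91 × 10^-6) = 5.72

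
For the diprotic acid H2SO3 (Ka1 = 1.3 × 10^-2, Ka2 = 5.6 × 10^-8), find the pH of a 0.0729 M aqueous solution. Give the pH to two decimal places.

pH = 1.60

Ka1 ≫ Ka2, so treat the first dissociation as the only significant source of H+.
Ka1 = x²/(0.0729 − x) = 1.3 × 10^-2
Solving the quadratic: x = (−Ka1 + √(Ka1² + 4·Ka1·C₀))/2 = 2.50 × 10^-2 M
pH = −log(2.50 × 10^-2) = 1.60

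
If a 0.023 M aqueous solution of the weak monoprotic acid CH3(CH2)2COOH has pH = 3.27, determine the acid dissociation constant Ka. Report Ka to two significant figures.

[H+] = 10^(-3.27) = 5.37 × 10^-4 M
At equilibrium [HA] = 0.023 − 5.37 × 10^-4 = 2.25 × 10^-2 M
Ka = [H+][A-]/[HA] = (5.37 × 10^-4)² / 2.25 × 10^-2 = 1.3 × 10^-5

Ka = 1.3 × 10^-5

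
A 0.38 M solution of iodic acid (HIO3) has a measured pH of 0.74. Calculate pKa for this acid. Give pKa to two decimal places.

[H+] = 10^(-0.74) = 1.82 × 10^-1 M
At equilibrium [HA] = 0.38 − 1.82 × 10^-1 = 1.98 × 10^-1 M
Ka = [H+][A-]/[HA] = (1.82 × 10^-1)² / 1.98 × 10^-1 = 1.67 × 10^-1
pKa = -log(1.67 × 10^-1) = 0.78

pKa = 0.78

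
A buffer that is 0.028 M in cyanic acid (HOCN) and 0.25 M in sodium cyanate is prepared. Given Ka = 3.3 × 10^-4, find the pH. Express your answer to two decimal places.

pH = 4.43

pKa = −log(3.3 × 10^-4) = 3.481
pH = pKa + log([A⁻]/[HA]) = 3.481 + log(0.25/0.028)
pH = 3.481 + (+0.951) = 4.43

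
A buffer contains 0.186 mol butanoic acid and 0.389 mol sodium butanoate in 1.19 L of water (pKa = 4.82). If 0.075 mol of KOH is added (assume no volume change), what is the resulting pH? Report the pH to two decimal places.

After neutralization: n(CH3(CH2)2COOH) = 0.111 mol, n(CH3(CH2)2COO-) = 0.464 mol.
pH = pKa + log([A⁻]/[HA]) = 4.82 + log(0.464/0.111) = 4.82 +0.621

pH = 5.44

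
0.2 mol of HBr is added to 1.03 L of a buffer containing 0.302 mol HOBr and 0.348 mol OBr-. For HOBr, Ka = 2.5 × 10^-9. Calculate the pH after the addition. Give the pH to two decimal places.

Added H+ converts OBr- to HOBr: HOBr → 0.502 mol, OBr- → 0.148 mol.
pKa = −log(2.5 × 10^-9) = 8.602
pH = pKa + log([A⁻]/[HA]) = 8.602 + log(0.148/0.502) = 8.602 -0.530

pH = 8.07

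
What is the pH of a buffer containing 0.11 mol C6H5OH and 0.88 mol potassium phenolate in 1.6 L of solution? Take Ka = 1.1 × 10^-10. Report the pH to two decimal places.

pH = 10.86

pKa = −log(1.1 × 10^-10) = 9.959
Using pH = pKa + log([base]/[acid]) with [base]/[acid] = 0.88/0.11:
pH = 9.959 + (+0.903) = 10.86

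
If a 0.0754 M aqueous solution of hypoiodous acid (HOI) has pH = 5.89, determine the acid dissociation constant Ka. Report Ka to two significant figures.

[H+] = 10^(-5.89) = 1.29 × 10^-6 M
At equilibrium [HA] = 0.0754 − 1.29 × 10^-6 = 7.54 × 10^-2 M
Ka = [H+][A-]/[HA] = (1.29 × 10^-6)² / 7.54 × 10^-2 = 2.2 × 10^-11

Ka = 2.2 × 10^-11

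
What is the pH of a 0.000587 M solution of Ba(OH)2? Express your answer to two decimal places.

pH = 11.07

Ba(OH)2 is a strong base (each formula unit releases 2 OH-); [OH-] = 0.00117 M.
pOH = -log(0.00117) = 2.93
pH = 14.00 - 2.93 = 11.07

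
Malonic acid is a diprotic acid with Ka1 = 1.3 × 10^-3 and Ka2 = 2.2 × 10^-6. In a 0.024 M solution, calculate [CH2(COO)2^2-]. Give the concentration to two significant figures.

First ionization gives [H+] ≈ [CH2(COOH)COO-] = 4.97 × 10^-3 M.
Second step: Ka2 = [H+][CH2(COO)2^2-]/[CH2(COOH)COO-] ≈ [CH2(COO)2^2-] (since [H+] ≈ [CH2(COOH)COO-]).
So [CH2(COO)2^2-] ≈ Ka2.

2.2 × 10^-6 M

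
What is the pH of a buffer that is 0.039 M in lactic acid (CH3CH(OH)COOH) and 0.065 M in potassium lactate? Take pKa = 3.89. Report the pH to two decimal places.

pH = 4.11

Henderson–Hasselbalch: pH = pKa + log([CH3CH(OH)COO-]/[CH3CH(OH)COOH]) = 3.89 + log(0.065/0.039)
pH = 3.89 + (+0.222) = 4.11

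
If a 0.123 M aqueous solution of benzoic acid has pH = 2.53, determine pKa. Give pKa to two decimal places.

pKa = 4.14

[H+] = 10^(-2.53) = 2.95 × 10^-3 M
At equilibrium [HA] = 0.123 − 2.95 × 10^-3 = 1.20 × 10^-1 M
Ka = [H+][A-]/[HA] = (2.95 × 10^-3)² / 1.20 × 10^-1 = 7.25 × 10^-5
pKa = -log(7.25 × 10^-5) = 4.14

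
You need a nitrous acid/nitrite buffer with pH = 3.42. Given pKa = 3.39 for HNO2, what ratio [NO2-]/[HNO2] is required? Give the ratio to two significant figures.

ratio = 1.1

pH = pKa + log(r) ⇒ log(r) = 3.42 − 3.39 = +0.03
r = [NO2-]/[HNO2] = 10^(+0.03) = 1.07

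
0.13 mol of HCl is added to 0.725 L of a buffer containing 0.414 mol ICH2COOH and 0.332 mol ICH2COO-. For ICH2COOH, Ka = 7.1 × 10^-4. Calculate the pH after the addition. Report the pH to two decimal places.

pH = 2.72

After neutralization: n(ICH2COOH) = 0.544 mol, n(ICH2COO-) = 0.202 mol.
pKa = −log(7.1 × 10^-4) = 3.149
pH = pKa + log(n_ICH2COO-/n_ICH2COOH) = 3.149 + log(0.202/0.544) = 3.149 + (-0.430)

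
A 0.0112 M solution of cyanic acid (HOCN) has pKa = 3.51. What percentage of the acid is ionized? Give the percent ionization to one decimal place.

15.3%

HOCN ⇌ OCN- + H+; let x = [H+] at equilibrium.
Ka = 10^(−3.51) = 3.09 × 10^-4
Ka = x²/(C₀ − x); solving the quadratic gives x = 1.71 × 10^-3 M.
% ionization = x/C₀ × 100% = 1.71 × 10^-3/0.0112 × 100% = 15.3%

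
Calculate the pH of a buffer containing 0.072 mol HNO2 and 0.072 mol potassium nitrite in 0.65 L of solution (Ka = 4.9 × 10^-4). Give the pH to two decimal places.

pKa = −log(4.9 × 10^-4) = 3.310
Using pH = pKa + log([base]/[acid]) with [base]/[acid] = 0.072/0.072:
pH = 3.310 + (+0.000) = 3.31

pH = 3.31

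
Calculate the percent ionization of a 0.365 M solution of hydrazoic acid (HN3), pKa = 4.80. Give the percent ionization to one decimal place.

HN3 ⇌ N3- + H+; let x = [H+] at equilibrium.
Ka = 10^(−4.80) = 1.58 × 10^-5
x ≈ √(Ka·C₀) = √(1.58 × 10^-5 × 0.365) = 2.40 × 10^-3 M
% ionization = x/C₀ × 100% = 2.40 × 10^-3/0.365 × 100% = 0.7%

0.7%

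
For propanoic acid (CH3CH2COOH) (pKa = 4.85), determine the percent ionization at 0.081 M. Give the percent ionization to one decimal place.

1.3%

CH3CH2COOH ⇌ CH3CH2COO- + H+; let x = [H+] at equilibrium.
Ka = 10^(−4.85) = 1.41 × 10^-5
x ≈ √(Ka·C₀) = √(1.41 × 10^-5 × 0.081) = 1.07 × 10^-3 M
% ionization = x/C₀ × 100% = 1.07 × 10^-3/0.081 × 100% = 1.3%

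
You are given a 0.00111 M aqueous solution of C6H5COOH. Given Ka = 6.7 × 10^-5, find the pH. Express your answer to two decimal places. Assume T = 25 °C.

C6H5COOH ⇌ C6H5COO- + H+
Ka = [H+]²/(0.00111 − [H+]) = 6.7 × 10^-5
The 5% rule fails; solving [H+]² + Ka·[H+] − Ka·C₀ = 0 exactly:
[H+] = (−Ka + √(Ka² + 4·Ka·C₀))/2 = 2.41 × 10^-4 M
pH = −log[H+] = −log(2.41 × 10^-4) = 3.62

pH = 3.62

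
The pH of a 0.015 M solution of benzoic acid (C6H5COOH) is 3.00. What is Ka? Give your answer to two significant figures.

[H+] = 10^(-3.00) = 1.00 × 10^-3 M
At equilibrium [HA] = 0.015 − 1.00 × 10^-3 = 1.40 × 10^-2 M
Ka = [H+][A-]/[HA] = (1.00 × 10^-3)² / 1.40 × 10^-2 = 7.1 × 10^-5

Ka = 7.1 × 10^-5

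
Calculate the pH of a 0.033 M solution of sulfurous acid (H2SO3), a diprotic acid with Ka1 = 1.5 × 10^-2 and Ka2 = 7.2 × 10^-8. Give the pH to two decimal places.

Ka1 ≫ Ka2, so treat the first dissociation as the only significant source of H+.
Ka1 = x²/(0.033 − x) = 1.5 × 10^-2
Solving the quadratic: x = (−Ka1 + √(Ka1² + 4·Ka1·C₀))/2 = 1.60 × 10^-2 M
pH = −log(1.60 × 10^-2) = 1.80

pH = 1.80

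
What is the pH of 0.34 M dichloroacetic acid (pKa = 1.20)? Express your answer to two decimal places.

pH = 0.93

Cl2CHCOOH ⇌ Cl2CHCOO- + H+
Ka = 10^(−1.20) = 6.31 × 10^-2
Ka = [H+]²/(0.34 − [H+]) = 6.31 × 10^-2
[H+] is not negligible relative to C₀; solve [H+]² + 0.0631·[H+] − 0.0215 = 0.
[H+] = [−0.0631 + √(0.0631² + 0.0858)]/2 = 1.18 × 10^-1 M
pH = −log[H+] = −log(1.18 × 10^-1) = 0.93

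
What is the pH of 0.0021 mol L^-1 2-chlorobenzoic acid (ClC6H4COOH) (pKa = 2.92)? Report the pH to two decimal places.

pH = 2.96

ClC6H4COOH ⇌ ClC6H4COO- + H+
Ka = 10^(−2.92) = 1.20 × 10^-3
Ka = x²/(0.0021 − x) = 1.20 × 10^-3
x is not negligible relative to C₀; solve x² + 0.0012·x − 2.52e-06 = 0.
x = (−Ka + √(Ka² + 4·Ka·C₀))/2 = 1.10 × 10^-3 M
pH = −log[H+] = −log(1.10 × 10^-3) = 2.96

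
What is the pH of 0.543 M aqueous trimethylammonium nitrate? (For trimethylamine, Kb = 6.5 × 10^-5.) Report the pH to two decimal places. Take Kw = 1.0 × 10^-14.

(CH3)3NH+ is the conjugate acid of the weak base (CH3)3N.
Ka = Kw/Kb = 1.0×10^-14 / 6.5 × 10^-5 = 1.54 × 10^-10
Let x = [H+] at equilibrium. Ka = x²/(0.543 − x).
Neglecting x in the denominator: x = √(1.54 × 10^-10 × 0.543) = 9.14 × 10^-6 M
Check: 0.0017% ionized — well under 5%, approximation valid.
pH = −log(9.14 × 10^-6) = 5.04

pH = 5.04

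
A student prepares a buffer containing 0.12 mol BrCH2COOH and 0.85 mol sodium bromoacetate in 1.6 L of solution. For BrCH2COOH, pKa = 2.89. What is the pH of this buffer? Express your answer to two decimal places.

pH = pKa + log([A⁻]/[HA]) = 2.89 + log(0.85/0.12)
pH = 2.89 + (+0.850) = 3.74

pH = 3.74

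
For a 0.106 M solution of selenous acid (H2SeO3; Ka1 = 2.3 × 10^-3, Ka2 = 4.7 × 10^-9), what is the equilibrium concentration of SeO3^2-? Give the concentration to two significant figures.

First ionization gives [H+] ≈ [HSeO3-] = 1.45 × 10^-2 M.
Second step: Ka2 = [H+][SeO3^2-]/[HSeO3-] ≈ [SeO3^2-] (since [H+] ≈ [HSeO3-]).
So [SeO3^2-] ≈ Ka2.

4.7 × 10^-9 M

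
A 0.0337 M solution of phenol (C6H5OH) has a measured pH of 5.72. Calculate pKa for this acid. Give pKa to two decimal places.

[H+] = 10^(-5.72) = 1.91 × 10^-6 M
At equilibrium [HA] = 0.0337 − 1.91 × 10^-6 = 3.37 × 10^-2 M
Ka = [H+][A-]/[HA] = (1.91 × 10^-6)² / 3.37 × 10^-2 = 1.08 × 10^-10
pKa = -log(1.08 × 10^-10) = 9.97

pKa = 9.97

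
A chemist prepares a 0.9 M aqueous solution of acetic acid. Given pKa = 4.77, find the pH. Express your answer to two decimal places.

pH = 2.41

CH3COOH ⇌ CH3COO- + H+
Ka = 10^(−4.77) = 1.70 × 10^-5
Ka = [H+]²/(0.9 − [H+]) = 1.70 × 10^-5
Since Ka ≪ C₀, [H+] ≈ √(Ka·C₀) = 3.91 × 10^-3 M.
Check: 0.43% ionized — well under 5%, approximation valid.
pH = −log[H+] = −log(3.91 × 10^-3) = 2.41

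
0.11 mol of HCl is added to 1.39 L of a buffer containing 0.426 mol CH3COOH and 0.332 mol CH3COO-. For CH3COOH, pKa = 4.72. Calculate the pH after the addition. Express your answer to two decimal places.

Added H+ converts CH3COO- to CH3COOH: CH3COOH → 0.536 mol, CH3COO- → 0.222 mol.
pH = pKa + log([A⁻]/[HA]) = 4.72 + log(0.222/0.536) = 4.72 -0.383

pH = 4.34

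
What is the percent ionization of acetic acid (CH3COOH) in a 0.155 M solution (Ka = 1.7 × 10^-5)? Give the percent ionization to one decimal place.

1.0%

CH3COOH ⇌ CH3COO- + H+; let x = [H+] at equilibrium.
x ≈ √(Ka·C₀) = √(1.7 × 10^-5 × 0.155) = 1.62 × 10^-3 M
Fraction ionized = 1.62 × 10^-3 / 0.155 = 0.0105 → 1.0%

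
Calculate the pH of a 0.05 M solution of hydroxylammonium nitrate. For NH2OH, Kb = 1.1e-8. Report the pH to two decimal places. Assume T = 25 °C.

pH = 3.67

NH3OH+ is the conjugate acid of the weak base NH2OH.
Ka = Kw/Kb = 1.0×10^-14 / 1.1 × 10^-8 = 9.09 × 10^-7
Ka = [H+]²/(0.05 − [H+]) = 9.09 × 10^-7
Assume [H+] ≪ 0.05: [H+] ≈ √(9.09 × 10^-7 × 0.05) = 2.13 × 10^-4 M
([H+]/C₀ = 0.43% < 5%, so the approximation holds.)
pH = −log[H+] = −log(2.13 × 10^-4) = 3.67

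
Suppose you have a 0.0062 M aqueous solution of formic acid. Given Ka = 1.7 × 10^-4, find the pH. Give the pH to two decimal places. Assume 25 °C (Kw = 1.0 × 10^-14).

HCOOH ⇌ HCOO- + H+
Let x = [H+] at equilibrium. Ka = x²/(0.0062 − x).
x is not negligible relative to C₀; solve x² + 0.00017·x − 1.05e-06 = 0.
x = (−Ka + √(Ka² + 4·Ka·C₀))/2 = 9.45 × 10^-4 M
pH = −log[H+] = −log(9.45 × 10^-4) = 3.02

pH = 3.02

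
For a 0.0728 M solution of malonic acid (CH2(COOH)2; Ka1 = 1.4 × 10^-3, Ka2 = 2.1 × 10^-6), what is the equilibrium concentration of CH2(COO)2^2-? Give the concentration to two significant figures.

First ionization gives [H+] ≈ [CH2(COOH)COO-] = 9.42 × 10^-3 M.
Second step: Ka2 = [H+][CH2(COO)2^2-]/[CH2(COOH)COO-] ≈ [CH2(COO)2^2-] (since [H+] ≈ [CH2(COOH)COO-]).
So [CH2(COO)2^2-] ≈ Ka2.

2.1 × 10^-6 M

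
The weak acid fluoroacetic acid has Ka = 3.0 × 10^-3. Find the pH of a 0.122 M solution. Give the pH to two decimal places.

pH = 1.75

FCH2COOH ⇌ FCH2COO- + H+
Ka = [H+]²/(0.122 − [H+]) = 3.0 × 10^-3
Here C₀/Ka ≈ 40.7, so the small-[H+] approximation fails. Use the quadratic:
[H+] = [−0.003 + √(0.003² + 0.00146)]/2 = 1.77 × 10^-2 M
pH = −log[H+] = −log(1.77 × 10^-2) = 1.75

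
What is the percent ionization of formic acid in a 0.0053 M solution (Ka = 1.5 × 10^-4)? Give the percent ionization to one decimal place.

15.5%

HCOOH ⇌ HCOO- + H+; let x = [H+] at equilibrium.
Solve x² + 0.00015x − 7.95e-07 = 0 → x = 8.20 × 10^-4 M
% ionization = x/C₀ × 100% = 8.20 × 10^-4/0.0053 × 100% = 15.5%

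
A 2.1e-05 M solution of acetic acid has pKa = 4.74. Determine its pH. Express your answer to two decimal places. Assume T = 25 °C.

CH3COOH ⇌ CH3COO- + H+
Ka = 10^(−4.74) = 1.82 × 10^-5
From the ICE table, Ka = [H+]²/(2.1e-05 − [H+]) = 1.82 × 10^-5.
Here C₀/Ka ≈ 1.15, so the small-[H+] approximation fails. Use the quadratic:
[H+] = (−Ka + √(Ka² + 4·Ka·C₀))/2 = 1.25 × 10^-5 M
pH = −log[H+] = −log(1.25 × 10^-5) = 4.90

pH = 4.90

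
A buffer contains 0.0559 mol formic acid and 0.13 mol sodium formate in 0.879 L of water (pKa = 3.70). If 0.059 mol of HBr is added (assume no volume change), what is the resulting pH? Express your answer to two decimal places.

pH = 3.49

Added H+ converts HCOO- to HCOOH: HCOOH → 0.115 mol, HCOO- → 0.071 mol.
pH = pKa + log(n_HCOO-/n_HCOOH) = 3.70 + log(0.071/0.115) = 3.70 + (-0.209)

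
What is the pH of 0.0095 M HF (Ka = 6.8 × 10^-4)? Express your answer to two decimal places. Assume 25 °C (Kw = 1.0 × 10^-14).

pH = 2.65

HF ⇌ F- + H+
Ka = [H+]²/(0.0095 − [H+]) = 6.8 × 10^-4
[H+] is not negligible relative to C₀; solve [H+]² + 0.00068·[H+] − 6.46e-06 = 0.
[H+] = (−Ka + √(Ka² + 4·Ka·C₀))/2 = 2.22 × 10^-3 M
pH = −log[H+] = −log(2.22 × 10^-3) = 2.65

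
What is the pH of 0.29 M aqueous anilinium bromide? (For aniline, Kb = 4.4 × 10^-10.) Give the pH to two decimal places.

C6H5NH3+ is the conjugate acid of the weak base C6H5NH2.
Ka = Kw/Kb = 1.0×10^-14 / 4.4 × 10^-10 = 2.27 × 10^-5
From the ICE table, Ka = x²/(0.29 − x) = 2.27 × 10^-5.
Assume x ≪ 0.29: x ≈ √(2.27 × 10^-5 × 0.29) = 2.57 × 10^-3 M
(x/C₀ = 0.88% < 5%, so the approximation holds.)
pH = −log[H+] = −log(2.57 × 10^-3) = 2.59

pH = 2.59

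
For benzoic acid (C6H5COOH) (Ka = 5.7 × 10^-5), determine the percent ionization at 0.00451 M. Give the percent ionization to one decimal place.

10.6%

C6H5COOH ⇌ C6H5COO- + H+; let x = [H+] at equilibrium.
Ka = x²/(C₀ − x); solving the quadratic gives x = 4.79 × 10^-4 M.
Fraction ionized = 4.79 × 10^-4 / 0.00451 = 0.1062 → 10.6%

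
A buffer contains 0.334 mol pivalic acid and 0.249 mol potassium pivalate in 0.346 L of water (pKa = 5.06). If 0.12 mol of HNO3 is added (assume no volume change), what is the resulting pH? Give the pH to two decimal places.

pH = 4.51

Added H+ converts (CH3)3CCOO- to (CH3)3CCOOH: (CH3)3CCOOH → 0.454 mol, (CH3)3CCOO- → 0.129 mol.
Henderson–Hasselbalch with mole ratio 0.129/0.454: pH = 5.06 + (-0.546)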